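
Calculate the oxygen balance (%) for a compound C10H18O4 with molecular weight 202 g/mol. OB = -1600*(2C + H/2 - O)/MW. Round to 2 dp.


OB = -1600 * (2C + H/2 - O) / MW
Inner = 2*10 + 18/2 - 4 = 25.00
OB = -1600 * 25.00 / 202 = -198.02%


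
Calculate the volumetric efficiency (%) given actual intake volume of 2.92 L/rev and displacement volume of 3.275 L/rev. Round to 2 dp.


eta_v = (V_actual / V_disp) * 100
Ratio = 2.92 / 3.275 = 0.8916
eta_v = 0.8916 * 100 = 89.16%


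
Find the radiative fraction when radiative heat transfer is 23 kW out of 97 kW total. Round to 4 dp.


f_rad = Q_rad / Q_total
f_rad = 23 / 97 = 0.2371


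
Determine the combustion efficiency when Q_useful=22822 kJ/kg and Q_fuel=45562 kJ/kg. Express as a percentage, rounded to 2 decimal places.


Efficiency = (Q_useful / Q_fuel) * 100
Efficiency = (22822 / 45562) * 100
Efficiency = 0.5009 * 100 = 50.09%


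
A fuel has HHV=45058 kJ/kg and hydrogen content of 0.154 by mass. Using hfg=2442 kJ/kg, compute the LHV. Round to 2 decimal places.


LHV = HHV - hfg * 9 * H
Water correction = 2442 * 9 * 0.154 = 3384.612 kJ/kg
LHV = 45058 - 3384.612 = 41673.39 kJ/kg


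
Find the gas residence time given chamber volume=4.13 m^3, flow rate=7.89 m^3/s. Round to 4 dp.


tau = V / Q_flow
tau = 4.13 / 7.89 = 0.5234 s


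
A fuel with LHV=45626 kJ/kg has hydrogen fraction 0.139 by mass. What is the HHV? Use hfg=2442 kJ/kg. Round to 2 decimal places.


HHV = LHV + hfg * 9 * H
Water addition = 2442 * 9 * 0.139 = 3054.942 kJ/kg
HHV = 45626 + 3054.942 = 48680.94 kJ/kg


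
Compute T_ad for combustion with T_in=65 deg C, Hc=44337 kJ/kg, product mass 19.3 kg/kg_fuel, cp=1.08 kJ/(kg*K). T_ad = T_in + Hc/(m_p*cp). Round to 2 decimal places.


T_ad = T_in + Hc / (m_p * cp)
Denominator = 19.3 * 1.08 = 20.8440
Temperature rise = 44337 / 20.8440 = 2127.09 K
T_ad = 65 + 2127.09 = 2192.09 deg C


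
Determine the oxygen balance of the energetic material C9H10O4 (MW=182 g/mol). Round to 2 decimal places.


OB = -1600 * (2C + H/2 - O) / MW
Inner = 2*9 + 10/2 - 4 = 19.00
OB = -1600 * 19.00 / 182 = -167.03%


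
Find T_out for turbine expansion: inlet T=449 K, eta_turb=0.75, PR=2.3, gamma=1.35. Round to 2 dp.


T_out = T_in * (1 - eta * (1 - PR^(-(gamma-1)/gamma)))
Exponent = -(1.35-1)/1.35 = -0.25925926
PR^exp = 2.3^(-0.25925926) = 0.80578413
Factor = 1 - 0.75*(1 - 0.80578413) = 0.85433810
T_out = 449 * 0.85433810 = 383.60 K


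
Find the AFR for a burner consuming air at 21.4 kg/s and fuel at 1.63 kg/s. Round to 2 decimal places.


AFR = m_air / m_fuel
AFR = 21.4 / 1.63 = 13.13


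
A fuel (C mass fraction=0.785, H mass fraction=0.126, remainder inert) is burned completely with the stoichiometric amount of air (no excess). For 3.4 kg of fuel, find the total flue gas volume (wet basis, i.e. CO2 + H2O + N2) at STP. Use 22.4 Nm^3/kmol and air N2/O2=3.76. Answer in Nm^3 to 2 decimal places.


Per kg fuel: CO2 = (C/12 kmol)*22.4 = (0.785/12)*22.4 = 1.46533 Nm^3
Per kg fuel: H2O = (H/2 kmol)*22.4 = (0.126/2)*22.4 = 1.41120 Nm^3
O2 needed per kg fuel = C/12 + H/4 = 0.785/12 + 0.126/4 = 0.09691667 kmol
Per kg fuel: N2 = O2*3.76*22.4 = 0.09691667*3.76*22.4 = 8.16271 Nm^3
Total per kg = 1.46533 + 1.41120 + 8.16271 = 11.03924 Nm^3
Total = 11.03924 * 3.4 = 37.53 Nm^3


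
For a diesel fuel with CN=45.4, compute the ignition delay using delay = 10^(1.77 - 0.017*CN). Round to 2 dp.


delay = 10^(1.77 - 0.017*CN)
Exponent = 1.77 - 0.017*45.4 = 0.9982
delay = 10^0.9982 = 9.96 ms


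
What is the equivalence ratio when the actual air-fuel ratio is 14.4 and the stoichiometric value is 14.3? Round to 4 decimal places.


phi = AFR_stoich / AFR_actual
phi = 14.3 / 14.4 = 0.9931


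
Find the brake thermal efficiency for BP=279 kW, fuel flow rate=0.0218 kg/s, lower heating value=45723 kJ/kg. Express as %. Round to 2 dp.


eta_BTE = (BP / (mf * LHV)) * 100
Denominator = 0.0218 * 45723 = 996.7614 kW
eta_BTE = (279 / 996.7614) * 100 = 27.99%


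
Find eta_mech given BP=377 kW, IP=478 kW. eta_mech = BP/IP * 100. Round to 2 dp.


eta_mech = (BP / IP) * 100
Ratio = 377 / 478 = 0.7887
eta_mech = 0.7887 * 100 = 78.87%


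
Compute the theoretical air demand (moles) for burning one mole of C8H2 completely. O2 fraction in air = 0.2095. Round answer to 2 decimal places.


Balanced combustion: C8H2 + 8.5 O2 -> 8 CO2 + 1 H2O
O2 needed = C + H/4 = 8 + 2/4 = 8.50 moles
Air moles = O2 / 0.2095 = 8.50 / 0.2095 = 40.57 moles air


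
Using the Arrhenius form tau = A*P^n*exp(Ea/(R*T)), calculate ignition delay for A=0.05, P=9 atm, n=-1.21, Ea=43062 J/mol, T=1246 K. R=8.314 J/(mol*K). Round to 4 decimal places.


tau = A * P^n * exp(Ea/(R*T))
P^n = 9^(-1.21) = 0.07004329
Ea/(R*T) = 43062/(8.314*1246) = 4.156867
exp(Ea/(R*T)) = 63.871104
tau = 0.05 * 0.07004329 * 63.871104 = 0.2237 ms


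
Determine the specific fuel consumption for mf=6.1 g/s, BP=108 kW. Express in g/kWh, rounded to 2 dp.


SFC = (mf / BP) * 3600
Rate = 6.1 / 108 = 0.056481 g/(s*kW)
SFC = 0.056481 * 3600 = 203.33 g/kWh


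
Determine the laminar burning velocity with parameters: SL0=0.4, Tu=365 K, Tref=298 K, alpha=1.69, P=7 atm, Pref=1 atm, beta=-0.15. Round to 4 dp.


SL = SL0 * (Tu/Tref)^alpha * (P/Pref)^beta
T ratio = 365/298 = 1.22483221
(T ratio)^alpha = 1.22483221^1.69 = 1.408800
(P/Pref)^beta = 7^(-0.15) = 0.746853
SL = 0.4 * 1.408800 * 0.746853 = 0.4209 m/s


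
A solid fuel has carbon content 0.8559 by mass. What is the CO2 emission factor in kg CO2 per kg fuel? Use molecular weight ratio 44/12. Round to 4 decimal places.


EF = C_frac * (M_CO2 / M_C)
EF = 0.8559 * (44/12)
EF = 0.8559 * 3.666667 = 3.1383 kg_CO2/kg_fuel


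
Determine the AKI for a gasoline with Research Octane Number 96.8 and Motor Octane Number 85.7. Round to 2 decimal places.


AKI = (RON + MON) / 2
AKI = (96.8 + 85.7) / 2
AKI = 182.5 / 2 = 91.25


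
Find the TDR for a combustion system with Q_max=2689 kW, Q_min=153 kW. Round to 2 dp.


TDR = Q_max / Q_min
TDR = 2689 / 153 = 17.58


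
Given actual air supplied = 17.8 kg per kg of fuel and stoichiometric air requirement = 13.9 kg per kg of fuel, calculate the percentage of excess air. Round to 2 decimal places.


Excess air = actual - stoichiometric = 17.8 - 13.9 = 3.90 kg/kg fuel
Excess air % = (excess / stoich) * 100 = (3.90 / 13.9) * 100 = 28.06%


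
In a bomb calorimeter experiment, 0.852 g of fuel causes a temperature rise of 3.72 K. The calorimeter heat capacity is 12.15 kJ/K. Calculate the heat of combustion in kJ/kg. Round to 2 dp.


Hc = C_cal * delta_T / m_fuel
Q_released = 12.15 * 3.72 = 45.1980 kJ
m_fuel = 0.852 g = 0.852/1000 kg = 0.000852 kg
Hc = 45.1980 / 0.000852 = 53049.30 kJ/kg


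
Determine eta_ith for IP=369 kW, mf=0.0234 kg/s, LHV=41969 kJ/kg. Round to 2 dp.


eta_ith = (IP / (mf * LHV)) * 100
Denominator = 0.0234 * 41969 = 982.0746 kW
eta_ith = (369 / 982.0746) * 100 = 37.57%


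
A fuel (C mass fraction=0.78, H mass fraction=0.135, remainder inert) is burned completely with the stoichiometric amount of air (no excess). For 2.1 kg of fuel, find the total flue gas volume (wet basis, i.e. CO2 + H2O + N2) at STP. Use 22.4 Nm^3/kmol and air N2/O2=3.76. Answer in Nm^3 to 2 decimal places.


Per kg fuel: CO2 = (C/12 kmol)*22.4 = (0.78/12)*22.4 = 1.45600 Nm^3
Per kg fuel: H2O = (H/2 kmol)*22.4 = (0.135/2)*22.4 = 1.51200 Nm^3
O2 needed per kg fuel = C/12 + H/4 = 0.78/12 + 0.135/4 = 0.09875000 kmol
Per kg fuel: N2 = O2*3.76*22.4 = 0.09875000*3.76*22.4 = 8.31712 Nm^3
Total per kg = 1.45600 + 1.51200 + 8.31712 = 11.28512 Nm^3
Total = 11.28512 * 2.1 = 23.70 Nm^3


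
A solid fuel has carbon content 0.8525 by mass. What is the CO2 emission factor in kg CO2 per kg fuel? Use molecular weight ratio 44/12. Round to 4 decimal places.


EF = C_frac * (M_CO2 / M_C)
EF = 0.8525 * (44/12)
EF = 0.8525 * 3.666667 = 3.1258 kg_CO2/kg_fuel


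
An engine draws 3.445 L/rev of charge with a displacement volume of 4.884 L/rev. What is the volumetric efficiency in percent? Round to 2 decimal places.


eta_v = (V_actual / V_disp) * 100
Ratio = 3.445 / 4.884 = 0.7054
eta_v = 0.7054 * 100 = 70.54%


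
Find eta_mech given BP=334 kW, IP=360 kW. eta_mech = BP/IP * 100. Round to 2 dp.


eta_mech = (BP / IP) * 100
Ratio = 334 / 360 = 0.9278
eta_mech = 0.9278 * 100 = 92.78%


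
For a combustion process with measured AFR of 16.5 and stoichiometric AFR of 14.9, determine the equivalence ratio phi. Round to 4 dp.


phi = AFR_stoich / AFR_actual
phi = 14.9 / 16.5 = 0.9030


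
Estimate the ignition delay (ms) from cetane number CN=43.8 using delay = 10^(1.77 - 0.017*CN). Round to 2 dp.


delay = 10^(1.77 - 0.017*CN)
Exponent = 1.77 - 0.017*43.8 = 1.0254
delay = 10^1.0254 = 10.60 ms


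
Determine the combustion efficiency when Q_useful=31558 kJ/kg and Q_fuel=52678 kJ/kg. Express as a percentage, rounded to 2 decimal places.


Efficiency = (Q_useful / Q_fuel) * 100
Efficiency = (31558 / 52678) * 100
Efficiency = 0.5991 * 100 = 59.91%


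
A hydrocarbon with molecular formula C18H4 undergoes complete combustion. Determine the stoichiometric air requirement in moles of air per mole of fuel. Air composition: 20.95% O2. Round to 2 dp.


Balanced combustion: C18H4 + 19 O2 -> 18 CO2 + 2 H2O
O2 needed = C + H/4 = 18 + 4/4 = 19.00 moles
Air moles = O2 / 0.2095 = 19.00 / 0.2095 = 90.69 moles air


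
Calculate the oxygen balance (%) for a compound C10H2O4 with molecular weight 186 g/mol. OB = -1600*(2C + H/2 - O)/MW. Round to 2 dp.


OB = -1600 * (2C + H/2 - O) / MW
Inner = 2*10 + 2/2 - 4 = 17.00
OB = -1600 * 17.00 / 186 = -146.24%


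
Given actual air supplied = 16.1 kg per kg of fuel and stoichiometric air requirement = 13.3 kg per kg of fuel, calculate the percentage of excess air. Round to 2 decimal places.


Excess air = actual - stoichiometric = 16.1 - 13.3 = 2.80 kg/kg fuel
Excess air % = (excess / stoich) * 100 = (2.80 / 13.3) * 100 = 21.05%


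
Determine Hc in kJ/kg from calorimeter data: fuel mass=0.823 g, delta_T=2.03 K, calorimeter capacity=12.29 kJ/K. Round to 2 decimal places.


Hc = C_cal * delta_T / m_fuel
Q_released = 12.29 * 2.03 = 24.9487 kJ
m_fuel = 0.823 g = 0.823/1000 kg = 0.000823 kg
Hc = 24.9487 / 0.000823 = 30314.34 kJ/kg


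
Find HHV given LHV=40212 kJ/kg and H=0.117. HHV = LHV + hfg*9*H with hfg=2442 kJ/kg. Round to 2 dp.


HHV = LHV + hfg * 9 * H
Water addition = 2442 * 9 * 0.117 = 2571.426 kJ/kg
HHV = 40212 + 2571.426 = 42783.43 kJ/kg


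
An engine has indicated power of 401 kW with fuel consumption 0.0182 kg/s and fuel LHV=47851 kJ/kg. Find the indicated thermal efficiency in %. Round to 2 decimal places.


eta_ith = (IP / (mf * LHV)) * 100
Denominator = 0.0182 * 47851 = 870.8882 kW
eta_ith = (401 / 870.8882) * 100 = 46.04%


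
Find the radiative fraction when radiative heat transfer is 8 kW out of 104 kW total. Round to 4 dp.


f_rad = Q_rad / Q_total
f_rad = 8 / 104 = 0.0769


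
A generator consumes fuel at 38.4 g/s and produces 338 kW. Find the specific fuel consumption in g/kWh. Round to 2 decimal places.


SFC = (mf / BP) * 3600
Rate = 38.4 / 338 = 0.113609 g/(s*kW)
SFC = 0.113609 * 3600 = 408.99 g/kWh


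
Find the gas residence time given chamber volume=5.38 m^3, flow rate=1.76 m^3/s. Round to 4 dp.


tau = V / Q_flow
tau = 5.38 / 1.76 = 3.0568 s


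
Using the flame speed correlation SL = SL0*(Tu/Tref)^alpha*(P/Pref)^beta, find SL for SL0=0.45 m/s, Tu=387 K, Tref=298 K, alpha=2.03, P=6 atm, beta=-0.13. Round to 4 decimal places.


SL = SL0 * (Tu/Tref)^alpha * (P/Pref)^beta
T ratio = 387/298 = 1.29865772
(T ratio)^alpha = 1.29865772^2.03 = 1.699786
(P/Pref)^beta = 6^(-0.13) = 0.792210
SL = 0.45 * 1.699786 * 0.792210 = 0.6060 m/s


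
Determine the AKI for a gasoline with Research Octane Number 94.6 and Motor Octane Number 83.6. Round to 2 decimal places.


AKI = (RON + MON) / 2
AKI = (94.6 + 83.6) / 2
AKI = 178.2 / 2 = 89.10


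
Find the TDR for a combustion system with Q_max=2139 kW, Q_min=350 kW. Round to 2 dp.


TDR = Q_max / Q_min
TDR = 2139 / 350 = 6.11


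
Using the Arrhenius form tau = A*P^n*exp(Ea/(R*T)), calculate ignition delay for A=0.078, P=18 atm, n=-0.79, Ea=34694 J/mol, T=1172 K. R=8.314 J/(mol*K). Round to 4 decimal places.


tau = A * P^n * exp(Ea/(R*T))
P^n = 18^(-0.79) = 0.10193767
Ea/(R*T) = 34694/(8.314*1172) = 3.560547
exp(Ea/(R*T)) = 35.182442
tau = 0.078 * 0.10193767 * 35.182442 = 0.2797 ms


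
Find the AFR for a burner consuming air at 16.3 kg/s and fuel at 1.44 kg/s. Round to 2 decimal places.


AFR = m_air / m_fuel
AFR = 16.3 / 1.44 = 11.32


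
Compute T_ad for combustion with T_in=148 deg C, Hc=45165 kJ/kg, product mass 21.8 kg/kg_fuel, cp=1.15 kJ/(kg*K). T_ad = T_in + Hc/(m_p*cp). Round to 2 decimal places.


T_ad = T_in + Hc / (m_p * cp)
Denominator = 21.8 * 1.15 = 25.0700
Temperature rise = 45165 / 25.0700 = 1801.56 K
T_ad = 148 + 1801.56 = 1949.56 deg C


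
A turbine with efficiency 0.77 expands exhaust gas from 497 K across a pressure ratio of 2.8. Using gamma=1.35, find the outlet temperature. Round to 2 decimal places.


T_out = T_in * (1 - eta * (1 - PR^(-(gamma-1)/gamma)))
Exponent = -(1.35-1)/1.35 = -0.25925926
PR^exp = 2.8^(-0.25925926) = 0.76572026
Factor = 1 - 0.77*(1 - 0.76572026) = 0.81960460
T_out = 497 * 0.81960460 = 407.34 K


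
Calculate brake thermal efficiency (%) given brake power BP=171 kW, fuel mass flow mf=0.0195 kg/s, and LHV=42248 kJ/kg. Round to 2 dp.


eta_BTE = (BP / (mf * LHV)) * 100
Denominator = 0.0195 * 42248 = 823.8360 kW
eta_BTE = (171 / 823.8360) * 100 = 20.76%


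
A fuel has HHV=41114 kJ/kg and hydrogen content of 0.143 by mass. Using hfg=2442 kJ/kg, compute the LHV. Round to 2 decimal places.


LHV = HHV - hfg * 9 * H
Water correction = 2442 * 9 * 0.143 = 3142.854 kJ/kg
LHV = 41114 - 3142.854 = 37971.15 kJ/kg


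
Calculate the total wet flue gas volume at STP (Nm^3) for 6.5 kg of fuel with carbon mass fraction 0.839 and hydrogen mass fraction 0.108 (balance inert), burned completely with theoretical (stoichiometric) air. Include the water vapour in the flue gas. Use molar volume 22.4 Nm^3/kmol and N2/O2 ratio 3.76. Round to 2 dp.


Per kg fuel: CO2 = (C/12 kmol)*22.4 = (0.839/12)*22.4 = 1.56613 Nm^3
Per kg fuel: H2O = (H/2 kmol)*22.4 = (0.108/2)*22.4 = 1.20960 Nm^3
O2 needed per kg fuel = C/12 + H/4 = 0.839/12 + 0.108/4 = 0.09691667 kmol
Per kg fuel: N2 = O2*3.76*22.4 = 0.09691667*3.76*22.4 = 8.16271 Nm^3
Total per kg = 1.56613 + 1.20960 + 8.16271 = 10.93844 Nm^3
Total = 10.93844 * 6.5 = 71.10 Nm^3


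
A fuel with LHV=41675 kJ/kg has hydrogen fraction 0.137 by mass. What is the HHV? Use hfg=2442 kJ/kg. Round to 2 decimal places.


HHV = LHV + hfg * 9 * H
Water addition = 2442 * 9 * 0.137 = 3010.986 kJ/kg
HHV = 41675 + 3010.986 = 44685.99 kJ/kg


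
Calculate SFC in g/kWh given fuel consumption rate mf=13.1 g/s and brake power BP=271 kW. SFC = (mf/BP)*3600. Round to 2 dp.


SFC = (mf / BP) * 3600
Rate = 13.1 / 271 = 0.048339 g/(s*kW)
SFC = 0.048339 * 3600 = 174.02 g/kWh


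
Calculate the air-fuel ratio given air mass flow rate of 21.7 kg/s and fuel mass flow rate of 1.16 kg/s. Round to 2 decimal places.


AFR = m_air / m_fuel
AFR = 21.7 / 1.16 = 18.71


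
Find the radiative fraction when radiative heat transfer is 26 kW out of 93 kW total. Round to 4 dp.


f_rad = Q_rad / Q_total
f_rad = 26 / 93 = 0.2796


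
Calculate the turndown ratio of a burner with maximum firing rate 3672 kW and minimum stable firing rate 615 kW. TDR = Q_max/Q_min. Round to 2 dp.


TDR = Q_max / Q_min
TDR = 3672 / 615 = 5.97


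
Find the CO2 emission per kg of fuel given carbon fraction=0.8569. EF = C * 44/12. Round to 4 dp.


EF = C_frac * (M_CO2 / M_C)
EF = 0.8569 * (44/12)
EF = 0.8569 * 3.666667 = 3.1420 kg_CO2/kg_fuel


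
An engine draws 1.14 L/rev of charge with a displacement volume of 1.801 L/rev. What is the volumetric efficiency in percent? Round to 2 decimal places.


eta_v = (V_actual / V_disp) * 100
Ratio = 1.14 / 1.801 = 0.6330
eta_v = 0.6330 * 100 = 63.30%


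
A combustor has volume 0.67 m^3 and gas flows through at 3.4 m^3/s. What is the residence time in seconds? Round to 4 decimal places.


tau = V / Q_flow
tau = 0.67 / 3.4 = 0.1971 s


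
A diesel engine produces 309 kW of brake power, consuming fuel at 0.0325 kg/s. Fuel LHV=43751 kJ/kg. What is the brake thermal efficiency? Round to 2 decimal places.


eta_BTE = (BP / (mf * LHV)) * 100
Denominator = 0.0325 * 43751 = 1421.9075 kW
eta_BTE = (309 / 1421.9075) * 100 = 21.73%


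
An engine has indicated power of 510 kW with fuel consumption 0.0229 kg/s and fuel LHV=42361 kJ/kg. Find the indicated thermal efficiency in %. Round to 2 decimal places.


eta_ith = (IP / (mf * LHV)) * 100
Denominator = 0.0229 * 42361 = 970.0669 kW
eta_ith = (510 / 970.0669) * 100 = 52.57%


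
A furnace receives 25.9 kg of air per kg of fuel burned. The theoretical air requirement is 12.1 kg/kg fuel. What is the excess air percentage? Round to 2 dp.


Excess air = actual - stoichiometric = 25.9 - 12.1 = 13.80 kg/kg fuel
Excess air % = (excess / stoich) * 100 = (13.80 / 12.1) * 100 = 114.05%


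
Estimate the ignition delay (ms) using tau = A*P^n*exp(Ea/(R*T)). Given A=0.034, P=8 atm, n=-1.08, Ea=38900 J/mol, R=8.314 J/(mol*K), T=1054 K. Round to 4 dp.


tau = A * P^n * exp(Ea/(R*T))
P^n = 8^(-1.08) = 0.10584316
Ea/(R*T) = 38900/(8.314*1054) = 4.439141
exp(Ea/(R*T)) = 84.702178
tau = 0.034 * 0.10584316 * 84.702178 = 0.3048 ms


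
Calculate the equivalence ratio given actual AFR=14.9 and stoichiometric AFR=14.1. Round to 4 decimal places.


phi = AFR_stoich / AFR_actual
phi = 14.1 / 14.9 = 0.9463


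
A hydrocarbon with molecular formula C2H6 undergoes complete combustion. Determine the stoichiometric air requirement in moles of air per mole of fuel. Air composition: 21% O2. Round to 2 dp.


Balanced combustion: C2H6 + 3.5 O2 -> 2 CO2 + 3 H2O
O2 needed = C + H/4 = 2 + 6/4 = 3.50 moles
Air moles = O2 / 0.21 = 3.50 / 0.21 = 16.67 moles air


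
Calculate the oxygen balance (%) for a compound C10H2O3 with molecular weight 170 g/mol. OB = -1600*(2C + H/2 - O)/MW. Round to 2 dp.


OB = -1600 * (2C + H/2 - O) / MW
Inner = 2*10 + 2/2 - 3 = 18.00
OB = -1600 * 18.00 / 170 = -169.41%


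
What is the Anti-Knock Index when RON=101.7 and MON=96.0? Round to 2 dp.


AKI = (RON + MON) / 2
AKI = (101.7 + 96.0) / 2
AKI = 197.7 / 2 = 98.85


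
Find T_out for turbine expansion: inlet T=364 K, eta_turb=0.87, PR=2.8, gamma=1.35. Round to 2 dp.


T_out = T_in * (1 - eta * (1 - PR^(-(gamma-1)/gamma)))
Exponent = -(1.35-1)/1.35 = -0.25925926
PR^exp = 2.8^(-0.25925926) = 0.76572026
Factor = 1 - 0.87*(1 - 0.76572026) = 0.79617663
T_out = 364 * 0.79617663 = 289.81 K


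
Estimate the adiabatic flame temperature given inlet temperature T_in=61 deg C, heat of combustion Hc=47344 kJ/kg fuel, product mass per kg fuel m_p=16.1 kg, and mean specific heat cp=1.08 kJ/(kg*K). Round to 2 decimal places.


T_ad = T_in + Hc / (m_p * cp)
Denominator = 16.1 * 1.08 = 17.3880
Temperature rise = 47344 / 17.3880 = 2722.80 K
T_ad = 61 + 2722.80 = 2783.80 deg C


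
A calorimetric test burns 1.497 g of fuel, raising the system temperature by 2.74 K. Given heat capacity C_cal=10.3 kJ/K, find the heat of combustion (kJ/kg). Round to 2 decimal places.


Hc = C_cal * delta_T / m_fuel
Q_released = 10.3 * 2.74 = 28.2220 kJ
m_fuel = 1.497 g = 1.497/1000 kg = 0.001497 kg
Hc = 28.2220 / 0.001497 = 18852.37 kJ/kg


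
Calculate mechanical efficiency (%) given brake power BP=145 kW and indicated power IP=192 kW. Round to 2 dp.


eta_mech = (BP / IP) * 100
Ratio = 145 / 192 = 0.7552
eta_mech = 0.7552 * 100 = 75.52%


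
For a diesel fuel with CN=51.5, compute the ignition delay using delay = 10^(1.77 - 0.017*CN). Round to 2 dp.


delay = 10^(1.77 - 0.017*CN)
Exponent = 1.77 - 0.017*51.5 = 0.8945
delay = 10^0.8945 = 7.84 ms


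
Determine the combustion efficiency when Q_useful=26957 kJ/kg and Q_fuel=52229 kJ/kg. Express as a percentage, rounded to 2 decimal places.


Efficiency = (Q_useful / Q_fuel) * 100
Efficiency = (26957 / 52229) * 100
Efficiency = 0.5161 * 100 = 51.61%


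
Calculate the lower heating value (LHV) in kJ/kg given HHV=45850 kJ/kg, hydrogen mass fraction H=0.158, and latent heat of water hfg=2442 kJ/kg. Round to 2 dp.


LHV = HHV - hfg * 9 * H
Water correction = 2442 * 9 * 0.158 = 3472.524 kJ/kg
LHV = 45850 - 3472.524 = 42377.48 kJ/kg


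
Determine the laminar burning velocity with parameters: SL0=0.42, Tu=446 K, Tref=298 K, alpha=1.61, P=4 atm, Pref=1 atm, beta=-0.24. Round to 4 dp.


SL = SL0 * (Tu/Tref)^alpha * (P/Pref)^beta
T ratio = 446/298 = 1.49664430
(T ratio)^alpha = 1.49664430^1.61 = 1.913996
(P/Pref)^beta = 4^(-0.24) = 0.716978
SL = 0.42 * 1.913996 * 0.716978 = 0.5764 m/s


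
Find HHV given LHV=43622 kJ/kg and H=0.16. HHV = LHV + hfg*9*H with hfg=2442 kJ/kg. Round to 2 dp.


HHV = LHV + hfg * 9 * H
Water addition = 2442 * 9 * 0.16 = 3516.480 kJ/kg
HHV = 43622 + 3516.480 = 47138.48 kJ/kg


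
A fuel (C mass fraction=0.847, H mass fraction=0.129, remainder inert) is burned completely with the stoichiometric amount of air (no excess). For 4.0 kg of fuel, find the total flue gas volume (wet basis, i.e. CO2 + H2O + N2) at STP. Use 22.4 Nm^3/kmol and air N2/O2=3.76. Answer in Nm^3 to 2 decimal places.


Per kg fuel: CO2 = (C/12 kmol)*22.4 = (0.847/12)*22.4 = 1.58107 Nm^3
Per kg fuel: H2O = (H/2 kmol)*22.4 = (0.129/2)*22.4 = 1.44480 Nm^3
O2 needed per kg fuel = C/12 + H/4 = 0.847/12 + 0.129/4 = 0.10283333 kmol
Per kg fuel: N2 = O2*3.76*22.4 = 0.10283333*3.76*22.4 = 8.66103 Nm^3
Total per kg = 1.58107 + 1.44480 + 8.66103 = 11.68690 Nm^3
Total = 11.68690 * 4.0 = 46.75 Nm^3


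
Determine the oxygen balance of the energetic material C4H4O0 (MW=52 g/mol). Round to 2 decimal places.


OB = -1600 * (2C + H/2 - O) / MW
Inner = 2*4 + 4/2 - 0 = 10.00
OB = -1600 * 10.00 / 52 = -307.69%


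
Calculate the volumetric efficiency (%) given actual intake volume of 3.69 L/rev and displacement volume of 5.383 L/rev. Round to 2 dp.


eta_v = (V_actual / V_disp) * 100
Ratio = 3.69 / 5.383 = 0.6855
eta_v = 0.6855 * 100 = 68.55%


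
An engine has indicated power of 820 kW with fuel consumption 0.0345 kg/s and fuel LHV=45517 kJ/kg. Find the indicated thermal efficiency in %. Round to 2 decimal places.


eta_ith = (IP / (mf * LHV)) * 100
Denominator = 0.0345 * 45517 = 1570.3365 kW
eta_ith = (820 / 1570.3365) * 100 = 52.22%


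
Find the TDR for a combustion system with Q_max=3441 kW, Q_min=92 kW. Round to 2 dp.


TDR = Q_max / Q_min
TDR = 3441 / 92 = 37.40


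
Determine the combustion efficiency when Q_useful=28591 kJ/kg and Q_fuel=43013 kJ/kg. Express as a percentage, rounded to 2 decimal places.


Efficiency = (Q_useful / Q_fuel) * 100
Efficiency = (28591 / 43013) * 100
Efficiency = 0.6647 * 100 = 66.47%


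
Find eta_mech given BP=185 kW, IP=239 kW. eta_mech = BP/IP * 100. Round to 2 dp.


eta_mech = (BP / IP) * 100
Ratio = 185 / 239 = 0.7741
eta_mech = 0.7741 * 100 = 77.41%


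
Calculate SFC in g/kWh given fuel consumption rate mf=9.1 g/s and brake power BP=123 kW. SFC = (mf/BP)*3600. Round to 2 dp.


SFC = (mf / BP) * 3600
Rate = 9.1 / 123 = 0.073984 g/(s*kW)
SFC = 0.073984 * 3600 = 266.34 g/kWh


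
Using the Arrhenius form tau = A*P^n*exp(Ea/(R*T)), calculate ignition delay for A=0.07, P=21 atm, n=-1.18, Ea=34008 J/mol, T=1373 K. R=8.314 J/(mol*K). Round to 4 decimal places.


tau = A * P^n * exp(Ea/(R*T))
P^n = 21^(-1.18) = 0.02752842
Ea/(R*T) = 34008/(8.314*1373) = 2.979206
exp(Ea/(R*T)) = 19.672191
tau = 0.07 * 0.02752842 * 19.672191 = 0.0379 ms


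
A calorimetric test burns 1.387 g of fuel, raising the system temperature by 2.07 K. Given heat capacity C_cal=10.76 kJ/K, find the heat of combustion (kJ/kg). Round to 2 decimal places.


Hc = C_cal * delta_T / m_fuel
Q_released = 10.76 * 2.07 = 22.2732 kJ
m_fuel = 1.387 g = 1.387/1000 kg = 0.001387 kg
Hc = 22.2732 / 0.001387 = 16058.54 kJ/kg


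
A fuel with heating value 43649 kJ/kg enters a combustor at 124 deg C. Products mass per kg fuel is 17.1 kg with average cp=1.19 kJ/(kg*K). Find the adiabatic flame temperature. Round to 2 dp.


T_ad = T_in + Hc / (m_p * cp)
Denominator = 17.1 * 1.19 = 20.3490
Temperature rise = 43649 / 20.3490 = 2145.02 K
T_ad = 124 + 2145.02 = 2269.02 deg C


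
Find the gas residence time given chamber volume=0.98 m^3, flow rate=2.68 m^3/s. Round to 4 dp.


tau = V / Q_flow
tau = 0.98 / 2.68 = 0.3657 s


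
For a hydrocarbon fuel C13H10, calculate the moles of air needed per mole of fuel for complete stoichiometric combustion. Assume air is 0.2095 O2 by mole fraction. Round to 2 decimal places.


Balanced combustion: C13H10 + 15.5 O2 -> 13 CO2 + 5 H2O
O2 needed = C + H/4 = 13 + 10/4 = 15.50 moles
Air moles = O2 / 0.2095 = 15.50 / 0.2095 = 73.99 moles air


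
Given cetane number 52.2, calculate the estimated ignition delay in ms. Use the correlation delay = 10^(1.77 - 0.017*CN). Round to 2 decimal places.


delay = 10^(1.77 - 0.017*CN)
Exponent = 1.77 - 0.017*52.2 = 0.8826
delay = 10^0.8826 = 7.63 ms


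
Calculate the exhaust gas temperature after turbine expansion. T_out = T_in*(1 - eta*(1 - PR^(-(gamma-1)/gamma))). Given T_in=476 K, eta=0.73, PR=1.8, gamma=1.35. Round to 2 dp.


T_out = T_in * (1 - eta * (1 - PR^(-(gamma-1)/gamma)))
Exponent = -(1.35-1)/1.35 = -0.25925926
PR^exp = 1.8^(-0.25925926) = 0.85865408
Factor = 1 - 0.73*(1 - 0.85865408) = 0.89681748
T_out = 476 * 0.89681748 = 426.89 K


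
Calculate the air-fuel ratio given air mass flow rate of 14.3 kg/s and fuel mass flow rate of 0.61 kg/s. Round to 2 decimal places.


AFR = m_air / m_fuel
AFR = 14.3 / 0.61 = 23.44


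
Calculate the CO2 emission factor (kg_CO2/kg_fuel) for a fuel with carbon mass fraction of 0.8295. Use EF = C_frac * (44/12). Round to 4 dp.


EF = C_frac * (M_CO2 / M_C)
EF = 0.8295 * (44/12)
EF = 0.8295 * 3.666667 = 3.0415 kg_CO2/kg_fuel


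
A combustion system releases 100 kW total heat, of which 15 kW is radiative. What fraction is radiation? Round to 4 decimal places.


f_rad = Q_rad / Q_total
f_rad = 15 / 100 = 0.1500


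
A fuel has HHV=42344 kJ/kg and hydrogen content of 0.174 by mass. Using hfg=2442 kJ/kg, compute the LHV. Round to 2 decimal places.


LHV = HHV - hfg * 9 * H
Water correction = 2442 * 9 * 0.174 = 3824.172 kJ/kg
LHV = 42344 - 3824.172 = 38519.83 kJ/kg


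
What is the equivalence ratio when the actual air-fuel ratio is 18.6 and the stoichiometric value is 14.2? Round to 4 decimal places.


phi = AFR_stoich / AFR_actual
phi = 14.2 / 18.6 = 0.7634


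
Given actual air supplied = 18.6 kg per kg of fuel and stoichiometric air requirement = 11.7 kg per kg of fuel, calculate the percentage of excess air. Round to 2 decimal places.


Excess air = actual - stoichiometric = 18.6 - 11.7 = 6.90 kg/kg fuel
Excess air % = (excess / stoich) * 100 = (6.90 / 11.7) * 100 = 58.97%


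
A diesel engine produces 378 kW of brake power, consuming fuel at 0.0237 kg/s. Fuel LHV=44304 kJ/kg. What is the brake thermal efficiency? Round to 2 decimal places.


eta_BTE = (BP / (mf * LHV)) * 100
Denominator = 0.0237 * 44304 = 1050.0048 kW
eta_BTE = (378 / 1050.0048) * 100 = 36.00%


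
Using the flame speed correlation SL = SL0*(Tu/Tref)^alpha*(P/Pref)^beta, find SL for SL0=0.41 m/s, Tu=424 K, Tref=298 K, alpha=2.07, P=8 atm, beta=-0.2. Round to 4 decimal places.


SL = SL0 * (Tu/Tref)^alpha * (P/Pref)^beta
T ratio = 424/298 = 1.42281879
(T ratio)^alpha = 1.42281879^2.07 = 2.075007
(P/Pref)^beta = 8^(-0.2) = 0.659754
SL = 0.41 * 2.075007 * 0.659754 = 0.5613 m/s


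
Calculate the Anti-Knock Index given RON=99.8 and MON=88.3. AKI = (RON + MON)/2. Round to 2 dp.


AKI = (RON + MON) / 2
AKI = (99.8 + 88.3) / 2
AKI = 188.1 / 2 = 94.05


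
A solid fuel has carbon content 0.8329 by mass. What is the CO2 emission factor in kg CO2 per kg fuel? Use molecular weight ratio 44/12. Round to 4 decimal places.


EF = C_frac * (M_CO2 / M_C)
EF = 0.8329 * (44/12)
EF = 0.8329 * 3.666667 = 3.0540 kg_CO2/kg_fuel


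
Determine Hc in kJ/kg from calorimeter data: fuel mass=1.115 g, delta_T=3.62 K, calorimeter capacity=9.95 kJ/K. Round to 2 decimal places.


Hc = C_cal * delta_T / m_fuel
Q_released = 9.95 * 3.62 = 36.0190 kJ
m_fuel = 1.115 g = 1.115/1000 kg = 0.001115 kg
Hc = 36.0190 / 0.001115 = 32304.04 kJ/kg


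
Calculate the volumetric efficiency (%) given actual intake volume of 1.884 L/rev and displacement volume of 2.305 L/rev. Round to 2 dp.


eta_v = (V_actual / V_disp) * 100
Ratio = 1.884 / 2.305 = 0.8174
eta_v = 0.8174 * 100 = 81.74%


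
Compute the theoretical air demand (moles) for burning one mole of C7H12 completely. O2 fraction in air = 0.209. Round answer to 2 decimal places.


Balanced combustion: C7H12 + 10 O2 -> 7 CO2 + 6 H2O
O2 needed = C + H/4 = 7 + 12/4 = 10.00 moles
Air moles = O2 / 0.209 = 10.00 / 0.209 = 47.85 moles air


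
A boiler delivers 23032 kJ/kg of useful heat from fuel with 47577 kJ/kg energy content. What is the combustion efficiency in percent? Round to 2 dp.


Efficiency = (Q_useful / Q_fuel) * 100
Efficiency = (23032 / 47577) * 100
Efficiency = 0.4841 * 100 = 48.41%


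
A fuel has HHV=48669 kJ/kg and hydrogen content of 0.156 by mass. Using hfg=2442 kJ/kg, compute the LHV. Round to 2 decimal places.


LHV = HHV - hfg * 9 * H
Water correction = 2442 * 9 * 0.156 = 3428.568 kJ/kg
LHV = 48669 - 3428.568 = 45240.43 kJ/kg


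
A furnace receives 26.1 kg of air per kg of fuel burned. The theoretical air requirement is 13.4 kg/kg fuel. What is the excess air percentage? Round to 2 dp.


Excess air = actual - stoichiometric = 26.1 - 13.4 = 12.70 kg/kg fuel
Excess air % = (excess / stoich) * 100 = (12.70 / 13.4) * 100 = 94.78%


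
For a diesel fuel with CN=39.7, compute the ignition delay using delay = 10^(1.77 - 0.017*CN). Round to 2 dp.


delay = 10^(1.77 - 0.017*CN)
Exponent = 1.77 - 0.017*39.7 = 1.0951
delay = 10^1.0951 = 12.45 ms


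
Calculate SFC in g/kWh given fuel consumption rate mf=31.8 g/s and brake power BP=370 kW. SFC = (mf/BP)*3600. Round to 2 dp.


SFC = (mf / BP) * 3600
Rate = 31.8 / 370 = 0.085946 g/(s*kW)
SFC = 0.085946 * 3600 = 309.41 g/kWh


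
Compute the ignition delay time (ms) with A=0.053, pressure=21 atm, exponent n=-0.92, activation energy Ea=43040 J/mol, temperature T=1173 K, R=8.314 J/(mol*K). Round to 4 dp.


tau = A * P^n * exp(Ea/(R*T))
P^n = 21^(-0.92) = 0.06075167
Ea/(R*T) = 43040/(8.314*1173) = 4.413308
exp(Ea/(R*T)) = 82.542056
tau = 0.053 * 0.06075167 * 82.542056 = 0.2658 ms


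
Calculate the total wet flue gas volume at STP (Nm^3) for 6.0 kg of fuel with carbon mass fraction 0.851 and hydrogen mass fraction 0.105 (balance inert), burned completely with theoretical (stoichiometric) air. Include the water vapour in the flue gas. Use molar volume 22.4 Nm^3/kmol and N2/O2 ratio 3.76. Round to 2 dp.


Per kg fuel: CO2 = (C/12 kmol)*22.4 = (0.851/12)*22.4 = 1.58853 Nm^3
Per kg fuel: H2O = (H/2 kmol)*22.4 = (0.105/2)*22.4 = 1.17600 Nm^3
O2 needed per kg fuel = C/12 + H/4 = 0.851/12 + 0.105/4 = 0.09716667 kmol
Per kg fuel: N2 = O2*3.76*22.4 = 0.09716667*3.76*22.4 = 8.18377 Nm^3
Total per kg = 1.58853 + 1.17600 + 8.18377 = 10.94830 Nm^3
Total = 10.94830 * 6.0 = 65.69 Nm^3


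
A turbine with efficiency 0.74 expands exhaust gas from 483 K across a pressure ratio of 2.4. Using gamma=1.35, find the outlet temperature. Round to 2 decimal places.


T_out = T_in * (1 - eta * (1 - PR^(-(gamma-1)/gamma)))
Exponent = -(1.35-1)/1.35 = -0.25925926
PR^exp = 2.4^(-0.25925926) = 0.79694200
Factor = 1 - 0.74*(1 - 0.79694200) = 0.84973708
T_out = 483 * 0.84973708 = 410.42 K


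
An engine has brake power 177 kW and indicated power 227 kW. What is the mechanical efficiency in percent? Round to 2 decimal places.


eta_mech = (BP / IP) * 100
Ratio = 177 / 227 = 0.7797
eta_mech = 0.7797 * 100 = 77.97%


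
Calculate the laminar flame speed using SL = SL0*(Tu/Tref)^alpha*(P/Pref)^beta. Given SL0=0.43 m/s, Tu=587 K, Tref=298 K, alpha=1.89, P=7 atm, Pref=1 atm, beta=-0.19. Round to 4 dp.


SL = SL0 * (Tu/Tref)^alpha * (P/Pref)^beta
T ratio = 587/298 = 1.96979866
(T ratio)^alpha = 1.96979866^1.89 = 3.601283
(P/Pref)^beta = 7^(-0.19) = 0.690926
SL = 0.43 * 3.601283 * 0.690926 = 1.0699 m/s


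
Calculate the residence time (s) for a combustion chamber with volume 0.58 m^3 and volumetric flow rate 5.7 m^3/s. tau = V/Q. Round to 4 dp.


tau = V / Q_flow
tau = 0.58 / 5.7 = 0.1018 s


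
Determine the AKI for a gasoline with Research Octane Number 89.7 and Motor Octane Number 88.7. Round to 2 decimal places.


AKI = (RON + MON) / 2
AKI = (89.7 + 88.7) / 2
AKI = 178.4 / 2 = 89.20


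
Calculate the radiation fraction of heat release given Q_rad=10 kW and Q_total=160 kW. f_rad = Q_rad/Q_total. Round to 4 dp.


f_rad = Q_rad / Q_total
f_rad = 10 / 160 = 0.0625


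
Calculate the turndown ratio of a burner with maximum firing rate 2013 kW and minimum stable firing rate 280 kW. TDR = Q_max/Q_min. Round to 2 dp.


TDR = Q_max / Q_min
TDR = 2013 / 280 = 7.19


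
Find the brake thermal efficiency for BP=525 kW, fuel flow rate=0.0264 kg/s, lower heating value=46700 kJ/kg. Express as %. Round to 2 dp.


eta_BTE = (BP / (mf * LHV)) * 100
Denominator = 0.0264 * 46700 = 1232.8800 kW
eta_BTE = (525 / 1232.8800) * 100 = 42.58%


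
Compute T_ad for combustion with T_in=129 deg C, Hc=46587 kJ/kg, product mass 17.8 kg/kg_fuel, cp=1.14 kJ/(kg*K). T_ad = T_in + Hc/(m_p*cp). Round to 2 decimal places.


T_ad = T_in + Hc / (m_p * cp)
Denominator = 17.8 * 1.14 = 20.2920
Temperature rise = 46587 / 20.2920 = 2295.83 K
T_ad = 129 + 2295.83 = 2424.83 deg C


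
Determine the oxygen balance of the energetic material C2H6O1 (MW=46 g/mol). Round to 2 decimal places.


OB = -1600 * (2C + H/2 - O) / MW
Inner = 2*2 + 6/2 - 1 = 6.00
OB = -1600 * 6.00 / 46 = -208.70%


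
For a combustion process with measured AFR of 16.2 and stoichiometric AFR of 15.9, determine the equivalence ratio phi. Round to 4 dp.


phi = AFR_stoich / AFR_actual
phi = 15.9 / 16.2 = 0.9815


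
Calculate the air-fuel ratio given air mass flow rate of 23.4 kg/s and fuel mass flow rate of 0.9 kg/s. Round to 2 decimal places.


AFR = m_air / m_fuel
AFR = 23.4 / 0.9 = 26.00


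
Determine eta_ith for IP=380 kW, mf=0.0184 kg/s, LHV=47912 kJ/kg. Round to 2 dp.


eta_ith = (IP / (mf * LHV)) * 100
Denominator = 0.0184 * 47912 = 881.5808 kW
eta_ith = (380 / 881.5808) * 100 = 43.10%


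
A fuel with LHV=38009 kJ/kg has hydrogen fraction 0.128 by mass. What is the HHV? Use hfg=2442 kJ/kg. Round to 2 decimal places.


HHV = LHV + hfg * 9 * H
Water addition = 2442 * 9 * 0.128 = 2813.184 kJ/kg
HHV = 38009 + 2813.184 = 40822.18 kJ/kg


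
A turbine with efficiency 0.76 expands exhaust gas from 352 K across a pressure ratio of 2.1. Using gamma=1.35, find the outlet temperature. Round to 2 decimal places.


T_out = T_in * (1 - eta * (1 - PR^(-(gamma-1)/gamma)))
Exponent = -(1.35-1)/1.35 = -0.25925926
PR^exp = 2.1^(-0.25925926) = 0.82501466
Factor = 1 - 0.76*(1 - 0.82501466) = 0.86701114
T_out = 352 * 0.86701114 = 305.19 K


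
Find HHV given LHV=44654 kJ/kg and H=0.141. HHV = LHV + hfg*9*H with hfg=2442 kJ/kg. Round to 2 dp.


HHV = LHV + hfg * 9 * H
Water addition = 2442 * 9 * 0.141 = 3098.898 kJ/kg
HHV = 44654 + 3098.898 = 47752.90 kJ/kg


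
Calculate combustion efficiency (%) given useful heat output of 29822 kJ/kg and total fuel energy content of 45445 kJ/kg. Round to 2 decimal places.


Efficiency = (Q_useful / Q_fuel) * 100
Efficiency = (29822 / 45445) * 100
Efficiency = 0.6562 * 100 = 65.62%


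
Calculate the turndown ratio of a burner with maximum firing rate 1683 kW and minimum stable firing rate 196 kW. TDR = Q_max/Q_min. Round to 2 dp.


TDR = Q_max / Q_min
TDR = 1683 / 196 = 8.59


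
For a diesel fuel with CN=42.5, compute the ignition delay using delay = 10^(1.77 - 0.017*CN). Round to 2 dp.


delay = 10^(1.77 - 0.017*CN)
Exponent = 1.77 - 0.017*42.5 = 1.0475
delay = 10^1.0475 = 11.16 ms


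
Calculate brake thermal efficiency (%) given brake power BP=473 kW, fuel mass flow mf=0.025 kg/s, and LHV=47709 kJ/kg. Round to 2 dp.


eta_BTE = (BP / (mf * LHV)) * 100
Denominator = 0.025 * 47709 = 1192.7250 kW
eta_BTE = (473 / 1192.7250) * 100 = 39.66%


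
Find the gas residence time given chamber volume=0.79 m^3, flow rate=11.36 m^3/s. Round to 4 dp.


tau = V / Q_flow
tau = 0.79 / 11.36 = 0.0695 s


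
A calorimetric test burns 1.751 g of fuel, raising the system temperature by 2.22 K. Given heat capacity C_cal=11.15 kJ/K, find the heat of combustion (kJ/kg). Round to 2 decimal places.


Hc = C_cal * delta_T / m_fuel
Q_released = 11.15 * 2.22 = 24.7530 kJ
m_fuel = 1.751 g = 1.751/1000 kg = 0.001751 kg
Hc = 24.7530 / 0.001751 = 14136.49 kJ/kg


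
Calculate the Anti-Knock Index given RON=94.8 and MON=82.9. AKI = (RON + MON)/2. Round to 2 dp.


AKI = (RON + MON) / 2
AKI = (94.8 + 82.9) / 2
AKI = 177.7 / 2 = 88.85


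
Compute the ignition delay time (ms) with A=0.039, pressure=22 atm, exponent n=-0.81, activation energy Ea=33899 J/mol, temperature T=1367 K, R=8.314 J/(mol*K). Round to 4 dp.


tau = A * P^n * exp(Ea/(R*T))
P^n = 22^(-0.81) = 0.08177822
Ea/(R*T) = 33899/(8.314*1367) = 2.982692
exp(Ea/(R*T)) = 19.740880
tau = 0.039 * 0.08177822 * 19.740880 = 0.0630 ms


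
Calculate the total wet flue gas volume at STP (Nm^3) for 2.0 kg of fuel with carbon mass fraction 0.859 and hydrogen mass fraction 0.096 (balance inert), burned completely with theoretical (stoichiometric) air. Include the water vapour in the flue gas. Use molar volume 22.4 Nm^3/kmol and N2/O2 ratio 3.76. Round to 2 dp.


Per kg fuel: CO2 = (C/12 kmol)*22.4 = (0.859/12)*22.4 = 1.60347 Nm^3
Per kg fuel: H2O = (H/2 kmol)*22.4 = (0.096/2)*22.4 = 1.07520 Nm^3
O2 needed per kg fuel = C/12 + H/4 = 0.859/12 + 0.096/4 = 0.09558333 kmol
Per kg fuel: N2 = O2*3.76*22.4 = 0.09558333*3.76*22.4 = 8.05041 Nm^3
Total per kg = 1.60347 + 1.07520 + 8.05041 = 10.72908 Nm^3
Total = 10.72908 * 2.0 = 21.46 Nm^3


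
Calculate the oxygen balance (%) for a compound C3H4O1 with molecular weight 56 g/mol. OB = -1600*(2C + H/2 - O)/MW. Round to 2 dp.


OB = -1600 * (2C + H/2 - O) / MW
Inner = 2*3 + 4/2 - 1 = 7.00
OB = -1600 * 7.00 / 56 = -200.00%


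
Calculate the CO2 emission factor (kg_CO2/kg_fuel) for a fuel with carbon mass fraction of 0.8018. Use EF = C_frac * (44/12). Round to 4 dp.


EF = C_frac * (M_CO2 / M_C)
EF = 0.8018 * (44/12)
EF = 0.8018 * 3.666667 = 2.9399 kg_CO2/kg_fuel


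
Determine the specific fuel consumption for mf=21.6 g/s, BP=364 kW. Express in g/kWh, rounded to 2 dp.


SFC = (mf / BP) * 3600
Rate = 21.6 / 364 = 0.059341 g/(s*kW)
SFC = 0.059341 * 3600 = 213.63 g/kWh


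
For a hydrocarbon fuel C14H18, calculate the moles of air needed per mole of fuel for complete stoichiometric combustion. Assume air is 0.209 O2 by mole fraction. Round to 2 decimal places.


Balanced combustion: C14H18 + 18.5 O2 -> 14 CO2 + 9 H2O
O2 needed = C + H/4 = 14 + 18/4 = 18.50 moles
Air moles = O2 / 0.209 = 18.50 / 0.209 = 88.52 moles air


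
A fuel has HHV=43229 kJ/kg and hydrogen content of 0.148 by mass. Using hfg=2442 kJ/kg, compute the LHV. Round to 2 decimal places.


LHV = HHV - hfg * 9 * H
Water correction = 2442 * 9 * 0.148 = 3252.744 kJ/kg
LHV = 43229 - 3252.744 = 39976.26 kJ/kg


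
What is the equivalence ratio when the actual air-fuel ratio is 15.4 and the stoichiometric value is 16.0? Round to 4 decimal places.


phi = AFR_stoich / AFR_actual
phi = 16.0 / 15.4 = 1.0390
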